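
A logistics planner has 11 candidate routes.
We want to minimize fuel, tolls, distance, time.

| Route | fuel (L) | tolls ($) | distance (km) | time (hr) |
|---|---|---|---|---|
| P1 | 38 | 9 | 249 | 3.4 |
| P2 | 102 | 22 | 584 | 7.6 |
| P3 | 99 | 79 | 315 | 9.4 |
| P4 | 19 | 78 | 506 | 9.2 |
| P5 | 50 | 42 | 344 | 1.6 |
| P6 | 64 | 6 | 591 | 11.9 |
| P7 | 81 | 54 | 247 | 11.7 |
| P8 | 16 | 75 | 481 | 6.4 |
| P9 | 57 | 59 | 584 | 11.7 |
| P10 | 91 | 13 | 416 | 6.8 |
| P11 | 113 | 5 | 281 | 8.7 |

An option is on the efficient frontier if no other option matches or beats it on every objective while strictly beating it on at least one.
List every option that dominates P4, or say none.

P8

P8: fuel 16≤19, tolls 75≤78, distance 481≤506, time 6.4≤9.2 — dominates P4.
Others (P1, P2, P3, P5, P6, P7, P9, P10, P11) are each worse than P4 on at least one objective.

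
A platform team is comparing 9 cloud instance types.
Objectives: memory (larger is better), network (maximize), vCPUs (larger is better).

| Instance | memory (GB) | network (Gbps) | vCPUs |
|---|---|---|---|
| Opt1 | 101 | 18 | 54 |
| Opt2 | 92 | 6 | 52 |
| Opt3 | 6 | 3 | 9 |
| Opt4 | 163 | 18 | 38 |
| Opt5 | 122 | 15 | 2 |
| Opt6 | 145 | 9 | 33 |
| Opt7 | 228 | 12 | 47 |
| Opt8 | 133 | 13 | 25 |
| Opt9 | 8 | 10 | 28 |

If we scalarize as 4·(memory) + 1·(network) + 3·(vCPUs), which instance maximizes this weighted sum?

Opt1: 4·101 + 1·18 + 3·54 = 584
Opt2: 4·92 + 1·6 + 3·52 = 530
Opt3: 4·6 + 1·3 + 3·9 = 54
Opt4: 4·163 + 1·18 + 3·38 = 784
Opt5: 4·122 + 1·15 + 3·2 = 509
Opt6: 4·145 + 1·9 + 3·33 = 688
Opt7: 4·228 + 1·12 + 3·47 = 1065
Opt8: 4·133 + 1·13 + 3·25 = 620
Opt9: 4·8 + 1·10 + 3·28 = 126
Highest: Opt7 at 1065.

Opt7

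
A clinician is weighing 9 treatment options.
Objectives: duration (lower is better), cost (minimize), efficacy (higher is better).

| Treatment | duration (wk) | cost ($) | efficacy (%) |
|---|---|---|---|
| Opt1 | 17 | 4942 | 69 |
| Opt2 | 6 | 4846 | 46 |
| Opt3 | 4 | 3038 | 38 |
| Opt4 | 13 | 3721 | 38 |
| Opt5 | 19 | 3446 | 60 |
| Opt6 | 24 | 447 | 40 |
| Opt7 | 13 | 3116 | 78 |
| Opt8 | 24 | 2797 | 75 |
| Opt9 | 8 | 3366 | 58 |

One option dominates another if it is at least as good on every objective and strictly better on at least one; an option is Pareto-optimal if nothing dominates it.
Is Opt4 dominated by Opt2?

Opt2 vs Opt4: Opt2 is worse on cost (4846 vs 3721), so it does not dominate Opt4.

No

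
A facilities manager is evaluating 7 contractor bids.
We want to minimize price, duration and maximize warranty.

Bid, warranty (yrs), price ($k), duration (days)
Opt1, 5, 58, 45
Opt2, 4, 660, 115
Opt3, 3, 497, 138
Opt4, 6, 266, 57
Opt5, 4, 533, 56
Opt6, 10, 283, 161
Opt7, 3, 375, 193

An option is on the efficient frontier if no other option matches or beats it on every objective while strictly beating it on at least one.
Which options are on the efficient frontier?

Opt1, Opt4, Opt6

Opt1: not dominated (best price).
Opt2: dominated by Opt1 (warranty 5≥4, price 58≤660, duration 45≤115).
Opt3: dominated by Opt1 (warranty 5≥3, price 58≤497, duration 45≤138).
Opt4: not dominated.
Opt5: dominated by Opt1 (warranty 5≥4, price 58≤533, duration 45≤56).
Opt6: not dominated (best warranty).
Opt7: dominated by Opt1 (warranty 5≥3, price 58≤375, duration 45≤193).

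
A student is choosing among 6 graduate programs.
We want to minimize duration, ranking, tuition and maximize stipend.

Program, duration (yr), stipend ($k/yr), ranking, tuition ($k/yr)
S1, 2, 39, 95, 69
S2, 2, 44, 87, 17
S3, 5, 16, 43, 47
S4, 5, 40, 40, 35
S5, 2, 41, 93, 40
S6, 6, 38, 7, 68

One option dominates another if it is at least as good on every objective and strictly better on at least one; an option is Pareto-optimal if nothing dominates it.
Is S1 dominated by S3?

S3 vs S1: S3 is worse on duration (5 vs 2), so it does not dominate S1.

No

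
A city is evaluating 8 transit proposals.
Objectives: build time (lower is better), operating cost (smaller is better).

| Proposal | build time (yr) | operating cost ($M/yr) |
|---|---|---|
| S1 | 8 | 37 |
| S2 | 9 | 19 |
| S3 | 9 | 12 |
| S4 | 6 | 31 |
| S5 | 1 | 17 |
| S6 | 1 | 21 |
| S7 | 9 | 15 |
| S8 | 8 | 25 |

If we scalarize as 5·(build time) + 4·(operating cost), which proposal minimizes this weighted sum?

S5

S1: 5·8 + 4·37 = 188
S2: 5·9 + 4·19 = 121
S3: 5·9 + 4·12 = 93
S4: 5·6 + 4·31 = 154
S5: 5·1 + 4·17 = 73
S6: 5·1 + 4·21 = 89
S7: 5·9 + 4·15 = 105
S8: 5·8 + 4·25 = 140
Lowest: S5 at 73.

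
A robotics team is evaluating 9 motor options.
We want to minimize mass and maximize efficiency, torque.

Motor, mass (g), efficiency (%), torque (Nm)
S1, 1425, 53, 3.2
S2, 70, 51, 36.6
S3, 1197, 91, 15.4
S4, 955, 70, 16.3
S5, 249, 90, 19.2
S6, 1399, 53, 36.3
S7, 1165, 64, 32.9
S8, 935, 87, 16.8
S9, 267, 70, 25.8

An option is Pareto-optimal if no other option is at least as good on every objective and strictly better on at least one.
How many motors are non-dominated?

S1: dominated by S3 (mass 1197≤1425, efficiency 91≥53, torque 15.4≥3.2).
S2: not dominated (best mass).
S3: not dominated (best efficiency).
S4: dominated by S5 (mass 249≤955, efficiency 90≥70, torque 19.2≥16.3).
S5: not dominated.
S6: not dominated.
S7: not dominated.
S8: dominated by S5 (mass 249≤935, efficiency 90≥87, torque 19.2≥16.8).
S9: not dominated.
Pareto-optimal: S2, S3, S5, S6, S7, S9 → 6.

6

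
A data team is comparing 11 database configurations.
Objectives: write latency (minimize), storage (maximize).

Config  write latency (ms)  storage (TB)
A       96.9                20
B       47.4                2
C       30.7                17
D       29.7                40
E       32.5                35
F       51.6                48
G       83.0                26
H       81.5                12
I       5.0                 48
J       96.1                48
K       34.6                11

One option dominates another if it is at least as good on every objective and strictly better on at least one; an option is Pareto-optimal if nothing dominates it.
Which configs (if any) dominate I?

A: worse on write latency (96.9 vs 5.0).
B: worse on write latency (47.4 vs 5.0).
C: worse on write latency (30.7 vs 5.0).
D: worse on write latency (29.7 vs 5.0).
E: worse on write latency (32.5 vs 5.0).
F: worse on write latency (51.6 vs 5.0).
G: worse on write latency (83.0 vs 5.0).
H: worse on write latency (81.5 vs 5.0).
J: worse on write latency (96.1 vs 5.0).
K: worse on write latency (34.6 vs 5.0).
No option dominates I.

none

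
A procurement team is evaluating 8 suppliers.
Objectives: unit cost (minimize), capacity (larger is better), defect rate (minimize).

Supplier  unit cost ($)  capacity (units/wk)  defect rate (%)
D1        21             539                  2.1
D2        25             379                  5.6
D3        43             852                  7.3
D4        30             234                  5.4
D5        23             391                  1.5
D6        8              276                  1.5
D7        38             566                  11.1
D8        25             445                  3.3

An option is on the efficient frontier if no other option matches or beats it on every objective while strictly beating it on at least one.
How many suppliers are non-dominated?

D1: not dominated.
D2: dominated by D1 (unit cost 21≤25, capacity 539≥379, defect rate 2.1≤5.6).
D3: not dominated (best capacity).
D4: dominated by D1 (unit cost 21≤30, capacity 539≥234, defect rate 2.1≤5.4).
D5: not dominated.
D6: not dominated (best unit cost).
D7: not dominated.
D8: dominated by D1 (unit cost 21≤25, capacity 539≥445, defect rate 2.1≤3.3).
Pareto-optimal: D1, D3, D5, D6, D7 → 5.

5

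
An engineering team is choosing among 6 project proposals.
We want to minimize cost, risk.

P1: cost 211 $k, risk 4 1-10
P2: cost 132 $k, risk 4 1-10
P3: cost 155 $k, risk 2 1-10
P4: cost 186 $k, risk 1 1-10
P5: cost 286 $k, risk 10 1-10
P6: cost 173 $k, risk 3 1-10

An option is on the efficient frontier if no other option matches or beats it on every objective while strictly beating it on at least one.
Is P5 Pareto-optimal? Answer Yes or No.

P1 vs P5: cost 211≤286, risk 4≤10 — P1 is at least as good on every objective and strictly better on at least one, so P1 dominates P5.

No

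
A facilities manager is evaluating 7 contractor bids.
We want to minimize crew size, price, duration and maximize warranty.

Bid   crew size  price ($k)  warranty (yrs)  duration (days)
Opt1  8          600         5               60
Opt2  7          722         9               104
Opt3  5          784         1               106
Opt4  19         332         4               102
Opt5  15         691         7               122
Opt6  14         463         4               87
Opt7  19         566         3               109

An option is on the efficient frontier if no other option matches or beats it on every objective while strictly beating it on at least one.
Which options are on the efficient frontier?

Opt1, Opt2, Opt3, Opt4, Opt5, Opt6

Opt1: not dominated (best duration).
Opt2: not dominated (best warranty).
Opt3: not dominated (best crew size).
Opt4: not dominated (best price).
Opt5: not dominated.
Opt6: not dominated.
Opt7: dominated by Opt4 (crew size 19≤19, price 332≤566, warranty 4≥3, duration 102≤109).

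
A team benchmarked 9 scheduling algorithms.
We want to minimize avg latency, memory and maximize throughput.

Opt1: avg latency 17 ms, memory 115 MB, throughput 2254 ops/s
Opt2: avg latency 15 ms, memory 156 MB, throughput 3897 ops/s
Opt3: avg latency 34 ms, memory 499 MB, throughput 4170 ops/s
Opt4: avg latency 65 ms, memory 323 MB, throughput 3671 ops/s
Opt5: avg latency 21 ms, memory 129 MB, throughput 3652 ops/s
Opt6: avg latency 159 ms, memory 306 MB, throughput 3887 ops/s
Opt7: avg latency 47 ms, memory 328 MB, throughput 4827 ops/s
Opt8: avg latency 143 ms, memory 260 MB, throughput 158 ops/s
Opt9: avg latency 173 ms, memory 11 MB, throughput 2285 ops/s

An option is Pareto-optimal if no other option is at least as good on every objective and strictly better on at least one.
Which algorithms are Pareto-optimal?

Opt1, Opt2, Opt3, Opt5, Opt7, Opt9

Opt1: not dominated.
Opt2: not dominated (best avg latency).
Opt3: not dominated.
Opt4: dominated by Opt2 (avg latency 15≤65, memory 156≤323, throughput 3897≥3671).
Opt5: not dominated.
Opt6: dominated by Opt2 (avg latency 15≤159, memory 156≤306, throughput 3897≥3887).
Opt7: not dominated (best throughput).
Opt8: dominated by Opt1 (avg latency 17≤143, memory 115≤260, throughput 2254≥158).
Opt9: not dominated (best memory).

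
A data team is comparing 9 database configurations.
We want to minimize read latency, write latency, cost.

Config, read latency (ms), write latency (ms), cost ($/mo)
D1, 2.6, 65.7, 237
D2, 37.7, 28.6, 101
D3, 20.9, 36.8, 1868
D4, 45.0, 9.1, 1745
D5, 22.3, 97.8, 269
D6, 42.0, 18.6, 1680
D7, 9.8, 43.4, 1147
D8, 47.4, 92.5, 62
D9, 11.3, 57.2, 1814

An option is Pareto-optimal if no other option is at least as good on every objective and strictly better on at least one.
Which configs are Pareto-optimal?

D1, D2, D3, D4, D6, D7, D8

D1: not dominated (best read latency).
D2: not dominated.
D3: not dominated.
D4: not dominated (best write latency).
D5: dominated by D1 (read latency 2.6≤22.3, write latency 65.7≤97.8, cost 237≤269).
D6: not dominated.
D7: not dominated.
D8: not dominated (best cost).
D9: dominated by D7 (read latency 9.8≤11.3, write latency 43.4≤57.2, cost 1147≤1814).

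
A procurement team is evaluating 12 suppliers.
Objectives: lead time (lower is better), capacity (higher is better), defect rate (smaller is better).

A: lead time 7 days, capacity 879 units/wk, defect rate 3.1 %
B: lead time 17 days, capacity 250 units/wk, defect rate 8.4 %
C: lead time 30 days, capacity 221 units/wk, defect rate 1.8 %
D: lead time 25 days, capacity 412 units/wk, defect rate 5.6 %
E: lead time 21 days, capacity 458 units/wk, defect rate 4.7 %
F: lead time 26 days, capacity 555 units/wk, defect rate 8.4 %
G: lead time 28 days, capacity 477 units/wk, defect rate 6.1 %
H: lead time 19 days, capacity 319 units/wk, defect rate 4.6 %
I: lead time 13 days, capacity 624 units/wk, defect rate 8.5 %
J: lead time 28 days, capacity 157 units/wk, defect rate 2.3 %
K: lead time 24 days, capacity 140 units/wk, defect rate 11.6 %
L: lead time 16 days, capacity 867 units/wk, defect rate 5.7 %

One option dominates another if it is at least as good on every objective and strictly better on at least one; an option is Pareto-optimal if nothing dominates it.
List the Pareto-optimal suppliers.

A, C, J

A: not dominated (best lead time).
B: dominated by A (lead time 7≤17, capacity 879≥250, defect rate 3.1≤8.4).
C: not dominated (best defect rate).
D: dominated by A (lead time 7≤25, capacity 879≥412, defect rate 3.1≤5.6).
E: dominated by A (lead time 7≤21, capacity 879≥458, defect rate 3.1≤4.7).
F: dominated by A (lead time 7≤26, capacity 879≥555, defect rate 3.1≤8.4).
G: dominated by A (lead time 7≤28, capacity 879≥477, defect rate 3.1≤6.1).
H: dominated by A (lead time 7≤19, capacity 879≥319, defect rate 3.1≤4.6).
I: dominated by A (lead time 7≤13, capacity 879≥624, defect rate 3.1≤8.5).
J: not dominated.
K: dominated by A (lead time 7≤24, capacity 879≥140, defect rate 3.1≤11.6).
L: dominated by A (lead time 7≤16, capacity 879≥867, defect rate 3.1≤5.7).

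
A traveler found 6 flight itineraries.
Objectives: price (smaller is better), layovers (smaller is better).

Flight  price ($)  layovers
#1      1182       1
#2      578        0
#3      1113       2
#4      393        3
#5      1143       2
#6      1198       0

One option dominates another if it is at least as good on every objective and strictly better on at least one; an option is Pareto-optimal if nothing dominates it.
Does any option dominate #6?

#2 vs #6: price 578≤1198, layovers 0≤0 — #2 is at least as good on every objective and strictly better on at least one, so #2 dominates #6.

Yes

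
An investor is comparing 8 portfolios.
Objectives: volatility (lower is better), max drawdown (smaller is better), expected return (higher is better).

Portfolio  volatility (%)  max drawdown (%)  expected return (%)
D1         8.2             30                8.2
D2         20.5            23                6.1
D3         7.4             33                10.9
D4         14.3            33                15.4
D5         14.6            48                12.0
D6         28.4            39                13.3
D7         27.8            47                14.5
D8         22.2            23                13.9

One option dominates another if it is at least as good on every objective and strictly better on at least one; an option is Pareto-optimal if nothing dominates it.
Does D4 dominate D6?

D4 vs D6: volatility 14.3≤28.4, max drawdown 33≤39, expected return 15.4≥13.3 — D4 is at least as good on every objective with at least one strict improvement.

Yes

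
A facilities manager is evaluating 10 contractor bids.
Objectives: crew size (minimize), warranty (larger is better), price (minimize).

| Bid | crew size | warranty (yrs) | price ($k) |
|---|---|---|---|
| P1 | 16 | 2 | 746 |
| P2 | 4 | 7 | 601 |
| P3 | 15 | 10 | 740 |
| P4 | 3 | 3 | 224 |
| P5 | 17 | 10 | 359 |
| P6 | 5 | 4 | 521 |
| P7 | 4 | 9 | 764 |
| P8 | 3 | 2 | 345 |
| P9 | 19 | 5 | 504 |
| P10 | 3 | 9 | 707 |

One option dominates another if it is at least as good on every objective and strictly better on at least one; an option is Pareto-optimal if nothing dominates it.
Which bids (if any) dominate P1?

P2: crew size 4≤16, warranty 7≥2, price 601≤746 — dominates P1.
P3: crew size 15≤16, warranty 10≥2, price 740≤746 — dominates P1.
P4: crew size 3≤16, warranty 3≥2, price 224≤746 — dominates P1.
P6: crew size 5≤16, warranty 4≥2, price 521≤746 — dominates P1.
P8: crew size 3≤16, warranty 2≥2, price 345≤746 — dominates P1.
P10: crew size 3≤16, warranty 9≥2, price 707≤746 — dominates P1.
Others (P5, P7, P9) are each worse than P1 on at least one objective.

P2, P3, P4, P6, P8, P10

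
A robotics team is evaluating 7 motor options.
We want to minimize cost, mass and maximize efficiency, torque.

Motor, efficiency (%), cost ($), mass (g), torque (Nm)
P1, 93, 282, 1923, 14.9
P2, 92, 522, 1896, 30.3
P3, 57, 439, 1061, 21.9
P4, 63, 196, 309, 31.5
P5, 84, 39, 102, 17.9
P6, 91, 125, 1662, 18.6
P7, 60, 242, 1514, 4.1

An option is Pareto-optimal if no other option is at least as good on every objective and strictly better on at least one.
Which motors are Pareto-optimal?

P1, P2, P4, P5, P6

P1: not dominated (best efficiency).
P2: not dominated.
P3: dominated by P4 (efficiency 63≥57, cost 196≤439, mass 309≤1061, torque 31.5≥21.9).
P4: not dominated (best torque).
P5: not dominated (best cost).
P6: not dominated.
P7: dominated by P4 (efficiency 63≥60, cost 196≤242, mass 309≤1514, torque 31.5≥4.1).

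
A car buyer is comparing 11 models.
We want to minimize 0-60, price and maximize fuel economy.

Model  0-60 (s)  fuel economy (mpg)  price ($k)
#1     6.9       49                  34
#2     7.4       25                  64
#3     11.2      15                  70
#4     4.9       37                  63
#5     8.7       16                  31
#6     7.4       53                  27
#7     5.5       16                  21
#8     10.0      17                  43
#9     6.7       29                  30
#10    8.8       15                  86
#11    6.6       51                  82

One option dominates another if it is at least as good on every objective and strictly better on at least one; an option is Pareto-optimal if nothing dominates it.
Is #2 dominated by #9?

Yes

#9 vs #2: 0-60 6.7≤7.4, fuel economy 29≥25, price 30≤64 — #9 is at least as good on every objective with at least one strict improvement.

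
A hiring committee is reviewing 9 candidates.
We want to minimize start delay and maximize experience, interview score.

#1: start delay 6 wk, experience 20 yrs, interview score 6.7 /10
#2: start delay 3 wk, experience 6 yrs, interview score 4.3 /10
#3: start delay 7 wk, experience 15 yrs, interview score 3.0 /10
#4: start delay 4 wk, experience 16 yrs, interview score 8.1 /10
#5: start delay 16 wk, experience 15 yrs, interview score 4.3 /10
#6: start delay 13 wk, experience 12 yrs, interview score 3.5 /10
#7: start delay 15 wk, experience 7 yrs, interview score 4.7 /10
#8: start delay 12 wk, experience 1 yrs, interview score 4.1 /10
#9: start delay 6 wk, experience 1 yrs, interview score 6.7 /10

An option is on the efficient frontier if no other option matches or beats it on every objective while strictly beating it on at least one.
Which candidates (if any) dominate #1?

#2: worse on experience (6 vs 20).
#3: worse on start delay (7 vs 6).
#4: worse on experience (16 vs 20).
#5: worse on start delay (16 vs 6).
#6: worse on start delay (13 vs 6).
#7: worse on start delay (15 vs 6).
#8: worse on start delay (12 vs 6).
#9: worse on experience (1 vs 20).
No option dominates #1.

none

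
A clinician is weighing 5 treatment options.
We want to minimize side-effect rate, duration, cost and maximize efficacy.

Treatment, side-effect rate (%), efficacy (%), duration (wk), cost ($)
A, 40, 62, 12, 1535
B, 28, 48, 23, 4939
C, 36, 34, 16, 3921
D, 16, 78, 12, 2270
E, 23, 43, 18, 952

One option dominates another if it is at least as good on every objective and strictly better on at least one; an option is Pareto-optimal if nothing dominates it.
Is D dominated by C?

No

C vs D: C is worse on side-effect rate (36 vs 16), so it does not dominate D.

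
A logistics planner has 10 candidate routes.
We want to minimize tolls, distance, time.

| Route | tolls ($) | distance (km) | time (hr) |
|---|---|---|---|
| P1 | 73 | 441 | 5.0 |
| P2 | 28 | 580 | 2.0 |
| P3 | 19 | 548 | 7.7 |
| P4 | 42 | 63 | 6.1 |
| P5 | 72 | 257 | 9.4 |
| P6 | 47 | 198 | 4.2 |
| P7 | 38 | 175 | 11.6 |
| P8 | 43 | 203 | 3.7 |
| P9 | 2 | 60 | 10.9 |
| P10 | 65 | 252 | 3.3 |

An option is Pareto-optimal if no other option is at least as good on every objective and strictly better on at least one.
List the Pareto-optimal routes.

P2, P3, P4, P6, P8, P9, P10

P1: dominated by P6 (tolls 47≤73, distance 198≤441, time 4.2≤5.0).
P2: not dominated (best time).
P3: not dominated.
P4: not dominated.
P5: dominated by P4 (tolls 42≤72, distance 63≤257, time 6.1≤9.4).
P6: not dominated.
P7: dominated by P9 (tolls 2≤38, distance 60≤175, time 10.9≤11.6).
P8: not dominated.
P9: not dominated (best tolls).
P10: not dominated.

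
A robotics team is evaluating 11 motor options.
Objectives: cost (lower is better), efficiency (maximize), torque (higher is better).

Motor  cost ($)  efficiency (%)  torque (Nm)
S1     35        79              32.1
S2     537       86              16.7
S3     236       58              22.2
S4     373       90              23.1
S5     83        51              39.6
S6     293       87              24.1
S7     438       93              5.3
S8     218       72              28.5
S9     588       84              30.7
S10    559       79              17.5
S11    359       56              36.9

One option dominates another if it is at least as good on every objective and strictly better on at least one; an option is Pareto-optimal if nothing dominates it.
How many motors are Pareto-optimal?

S1: not dominated (best cost).
S2: dominated by S4 (cost 373≤537, efficiency 90≥86, torque 23.1≥16.7).
S3: dominated by S1 (cost 35≤236, efficiency 79≥58, torque 32.1≥22.2).
S4: not dominated.
S5: not dominated (best torque).
S6: not dominated.
S7: not dominated (best efficiency).
S8: dominated by S1 (cost 35≤218, efficiency 79≥72, torque 32.1≥28.5).
S9: not dominated.
S10: dominated by S1 (cost 35≤559, efficiency 79≥79, torque 32.1≥17.5).
S11: not dominated.
Pareto-optimal: S1, S4, S5, S6, S7, S9, S11 → 7.

7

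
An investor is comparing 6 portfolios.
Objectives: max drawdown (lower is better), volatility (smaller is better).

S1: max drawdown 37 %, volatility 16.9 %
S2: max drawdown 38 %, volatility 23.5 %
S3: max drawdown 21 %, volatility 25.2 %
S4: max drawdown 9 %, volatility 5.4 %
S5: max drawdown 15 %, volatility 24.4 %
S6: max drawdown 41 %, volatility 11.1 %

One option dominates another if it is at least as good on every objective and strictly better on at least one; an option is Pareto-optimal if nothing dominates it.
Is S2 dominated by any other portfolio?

S1 vs S2: max drawdown 37≤38, volatility 16.9≤23.5 — S1 is at least as good on every objective and strictly better on at least one, so S1 dominates S2.

Yes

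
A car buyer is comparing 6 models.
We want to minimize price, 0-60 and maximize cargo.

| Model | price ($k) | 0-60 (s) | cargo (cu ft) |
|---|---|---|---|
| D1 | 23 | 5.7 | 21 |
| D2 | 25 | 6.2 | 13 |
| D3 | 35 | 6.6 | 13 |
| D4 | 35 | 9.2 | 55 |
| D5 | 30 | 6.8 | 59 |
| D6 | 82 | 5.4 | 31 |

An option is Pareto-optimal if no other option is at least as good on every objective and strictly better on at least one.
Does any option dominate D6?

No

D1: worse on 0-60 (5.7 vs 5.4).
D2: worse on 0-60 (6.2 vs 5.4).
D3: worse on 0-60 (6.6 vs 5.4).
D4: worse on 0-60 (9.2 vs 5.4).
D5: worse on 0-60 (6.8 vs 5.4).
No option is at least as good as D6 on every objective and strictly better on one.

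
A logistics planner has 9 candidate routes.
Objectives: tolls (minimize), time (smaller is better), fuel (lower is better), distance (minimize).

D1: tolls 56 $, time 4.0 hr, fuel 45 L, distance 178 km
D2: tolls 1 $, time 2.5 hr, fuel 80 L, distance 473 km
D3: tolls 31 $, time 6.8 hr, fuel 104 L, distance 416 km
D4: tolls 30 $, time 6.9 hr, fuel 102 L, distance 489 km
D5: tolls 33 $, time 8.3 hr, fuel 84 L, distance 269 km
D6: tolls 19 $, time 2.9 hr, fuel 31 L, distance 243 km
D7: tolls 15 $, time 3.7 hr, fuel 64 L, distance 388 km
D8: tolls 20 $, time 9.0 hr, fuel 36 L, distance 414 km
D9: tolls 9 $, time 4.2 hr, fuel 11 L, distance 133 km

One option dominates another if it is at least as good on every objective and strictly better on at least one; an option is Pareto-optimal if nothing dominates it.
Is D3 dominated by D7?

Yes

D7 vs D3: tolls 15≤31, time 3.7≤6.8, fuel 64≤104, distance 388≤416 — D7 is at least as good on every objective with at least one strict improvement.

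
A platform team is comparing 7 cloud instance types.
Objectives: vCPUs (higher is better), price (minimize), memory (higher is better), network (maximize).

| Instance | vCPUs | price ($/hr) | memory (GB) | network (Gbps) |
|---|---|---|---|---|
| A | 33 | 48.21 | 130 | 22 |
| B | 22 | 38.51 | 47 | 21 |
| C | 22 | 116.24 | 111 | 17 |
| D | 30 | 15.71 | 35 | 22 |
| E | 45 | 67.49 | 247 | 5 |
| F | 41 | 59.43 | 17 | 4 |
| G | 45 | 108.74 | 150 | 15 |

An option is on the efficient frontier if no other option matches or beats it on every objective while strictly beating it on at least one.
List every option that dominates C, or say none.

A

A: vCPUs 33≥22, price 48.21≤116.24, memory 130≥111, network 22≥17 — dominates C.
Others (B, D, E, F, G) are each worse than C on at least one objective.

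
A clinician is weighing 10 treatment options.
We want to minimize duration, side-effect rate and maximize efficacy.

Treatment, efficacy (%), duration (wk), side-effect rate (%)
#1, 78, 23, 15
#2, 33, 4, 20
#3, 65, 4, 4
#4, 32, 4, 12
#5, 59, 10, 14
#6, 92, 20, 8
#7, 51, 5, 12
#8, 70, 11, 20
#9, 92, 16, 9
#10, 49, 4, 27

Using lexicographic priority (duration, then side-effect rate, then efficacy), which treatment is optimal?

#3

First minimize duration: best is 4, kept {#2, #3, #4, #10}.
Then minimize side-effect rate: best is 4, kept {#3}.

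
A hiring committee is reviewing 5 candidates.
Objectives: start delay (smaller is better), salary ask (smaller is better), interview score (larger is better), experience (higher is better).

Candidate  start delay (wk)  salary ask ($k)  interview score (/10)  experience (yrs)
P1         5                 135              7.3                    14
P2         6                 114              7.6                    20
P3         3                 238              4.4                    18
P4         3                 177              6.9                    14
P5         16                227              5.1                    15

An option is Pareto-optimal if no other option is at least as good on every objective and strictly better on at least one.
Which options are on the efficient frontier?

P1, P2, P3, P4

P1: not dominated.
P2: not dominated (best salary ask).
P3: not dominated.
P4: not dominated.
P5: dominated by P2 (start delay 6≤16, salary ask 114≤227, interview score 7.6≥5.1, experience 20≥15).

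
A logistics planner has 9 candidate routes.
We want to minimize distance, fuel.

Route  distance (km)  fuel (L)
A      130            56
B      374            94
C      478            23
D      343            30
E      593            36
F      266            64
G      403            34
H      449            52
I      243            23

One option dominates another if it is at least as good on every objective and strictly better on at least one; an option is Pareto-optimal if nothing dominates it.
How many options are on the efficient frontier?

2

A: not dominated (best distance).
B: dominated by A (distance 130≤374, fuel 56≤94).
C: dominated by I (distance 243≤478, fuel 23≤23).
D: dominated by I (distance 243≤343, fuel 23≤30).
E: dominated by C (distance 478≤593, fuel 23≤36).
F: dominated by A (distance 130≤266, fuel 56≤64).
G: dominated by D (distance 343≤403, fuel 30≤34).
H: dominated by D (distance 343≤449, fuel 30≤52).
I: not dominated.
Pareto-optimal: A, I → 2.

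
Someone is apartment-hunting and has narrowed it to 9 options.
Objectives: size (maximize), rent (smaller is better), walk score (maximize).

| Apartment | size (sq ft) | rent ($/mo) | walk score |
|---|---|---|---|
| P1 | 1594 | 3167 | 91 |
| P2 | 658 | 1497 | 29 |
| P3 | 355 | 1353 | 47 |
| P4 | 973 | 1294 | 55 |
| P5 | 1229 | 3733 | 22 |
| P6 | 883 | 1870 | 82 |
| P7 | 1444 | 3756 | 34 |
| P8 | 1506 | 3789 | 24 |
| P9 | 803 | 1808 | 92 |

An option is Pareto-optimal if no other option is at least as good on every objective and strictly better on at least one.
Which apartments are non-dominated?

P1, P4, P6, P9

P1: not dominated (best size).
P2: dominated by P4 (size 973≥658, rent 1294≤1497, walk score 55≥29).
P3: dominated by P4 (size 973≥355, rent 1294≤1353, walk score 55≥47).
P4: not dominated (best rent).
P5: dominated by P1 (size 1594≥1229, rent 3167≤3733, walk score 91≥22).
P6: not dominated.
P7: dominated by P1 (size 1594≥1444, rent 3167≤3756, walk score 91≥34).
P8: dominated by P1 (size 1594≥1506, rent 3167≤3789, walk score 91≥24).
P9: not dominated (best walk score).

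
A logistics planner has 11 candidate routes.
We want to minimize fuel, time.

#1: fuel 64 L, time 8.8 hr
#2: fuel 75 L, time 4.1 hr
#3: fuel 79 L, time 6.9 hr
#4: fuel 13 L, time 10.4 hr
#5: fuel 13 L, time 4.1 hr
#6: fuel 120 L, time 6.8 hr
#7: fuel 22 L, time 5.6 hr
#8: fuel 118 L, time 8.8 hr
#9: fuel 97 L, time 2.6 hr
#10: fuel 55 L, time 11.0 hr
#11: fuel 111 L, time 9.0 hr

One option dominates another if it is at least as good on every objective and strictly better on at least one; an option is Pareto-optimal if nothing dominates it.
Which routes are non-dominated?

#1: dominated by #5 (fuel 13≤64, time 4.1≤8.8).
#2: dominated by #5 (fuel 13≤75, time 4.1≤4.1).
#3: dominated by #2 (fuel 75≤79, time 4.1≤6.9).
#4: dominated by #5 (fuel 13≤13, time 4.1≤10.4).
#5: not dominated.
#6: dominated by #2 (fuel 75≤120, time 4.1≤6.8).
#7: dominated by #5 (fuel 13≤22, time 4.1≤5.6).
#8: dominated by #1 (fuel 64≤118, time 8.8≤8.8).
#9: not dominated (best time).
#10: dominated by #4 (fuel 13≤55, time 10.4≤11.0).
#11: dominated by #1 (fuel 64≤111, time 8.8≤9.0).

#5, #9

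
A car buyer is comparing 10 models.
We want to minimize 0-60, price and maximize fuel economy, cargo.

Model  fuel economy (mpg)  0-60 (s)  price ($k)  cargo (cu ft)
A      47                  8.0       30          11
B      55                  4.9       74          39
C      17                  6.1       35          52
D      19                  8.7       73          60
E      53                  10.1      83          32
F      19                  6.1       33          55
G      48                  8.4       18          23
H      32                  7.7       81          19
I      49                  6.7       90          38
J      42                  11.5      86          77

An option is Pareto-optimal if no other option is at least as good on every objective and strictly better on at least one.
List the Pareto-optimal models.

A, B, D, F, G, J

A: not dominated.
B: not dominated (best fuel economy).
C: dominated by F (fuel economy 19≥17, 0-60 6.1≤6.1, price 33≤35, cargo 55≥52).
D: not dominated.
E: dominated by B (fuel economy 55≥53, 0-60 4.9≤10.1, price 74≤83, cargo 39≥32).
F: not dominated.
G: not dominated (best price).
H: dominated by B (fuel economy 55≥32, 0-60 4.9≤7.7, price 74≤81, cargo 39≥19).
I: dominated by B (fuel economy 55≥49, 0-60 4.9≤6.7, price 74≤90, cargo 39≥38).
J: not dominated (best cargo).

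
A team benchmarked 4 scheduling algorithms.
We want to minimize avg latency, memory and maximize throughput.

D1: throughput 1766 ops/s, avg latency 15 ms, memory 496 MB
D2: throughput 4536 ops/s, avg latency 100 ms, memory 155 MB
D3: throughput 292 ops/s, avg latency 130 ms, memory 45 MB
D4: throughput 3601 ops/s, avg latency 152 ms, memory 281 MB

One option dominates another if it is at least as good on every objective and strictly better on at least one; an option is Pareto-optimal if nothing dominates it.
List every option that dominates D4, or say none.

D2

D2: throughput 4536≥3601, avg latency 100≤152, memory 155≤281 — dominates D4.
Others (D1, D3) are each worse than D4 on at least one objective.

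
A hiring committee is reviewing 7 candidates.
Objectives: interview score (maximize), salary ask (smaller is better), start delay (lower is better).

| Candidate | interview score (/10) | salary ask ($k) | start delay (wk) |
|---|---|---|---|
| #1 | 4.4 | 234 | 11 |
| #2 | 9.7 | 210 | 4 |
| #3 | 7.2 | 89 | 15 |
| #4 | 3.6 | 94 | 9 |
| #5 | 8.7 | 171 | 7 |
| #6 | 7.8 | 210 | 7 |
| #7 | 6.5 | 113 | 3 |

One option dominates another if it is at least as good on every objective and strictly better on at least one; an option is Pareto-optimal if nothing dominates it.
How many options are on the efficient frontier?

5

#1: dominated by #2 (interview score 9.7≥4.4, salary ask 210≤234, start delay 4≤11).
#2: not dominated (best interview score).
#3: not dominated (best salary ask).
#4: not dominated.
#5: not dominated.
#6: dominated by #2 (interview score 9.7≥7.8, salary ask 210≤210, start delay 4≤7).
#7: not dominated (best start delay).
Pareto-optimal: #2, #3, #4, #5, #7 → 5.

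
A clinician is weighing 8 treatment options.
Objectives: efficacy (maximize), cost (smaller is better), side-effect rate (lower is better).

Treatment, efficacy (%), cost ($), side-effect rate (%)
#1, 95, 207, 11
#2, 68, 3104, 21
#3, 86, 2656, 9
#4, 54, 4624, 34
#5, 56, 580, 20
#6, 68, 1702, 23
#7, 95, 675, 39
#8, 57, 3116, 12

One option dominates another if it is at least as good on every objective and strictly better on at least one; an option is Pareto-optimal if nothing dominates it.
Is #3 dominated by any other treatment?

No

#1: worse on side-effect rate (11 vs 9).
#2: worse on efficacy (68 vs 86).
#4: worse on efficacy (54 vs 86).
#5: worse on efficacy (56 vs 86).
#6: worse on efficacy (68 vs 86).
#7: worse on side-effect rate (39 vs 9).
#8: worse on efficacy (57 vs 86).
No option is at least as good as #3 on every objective and strictly better on one.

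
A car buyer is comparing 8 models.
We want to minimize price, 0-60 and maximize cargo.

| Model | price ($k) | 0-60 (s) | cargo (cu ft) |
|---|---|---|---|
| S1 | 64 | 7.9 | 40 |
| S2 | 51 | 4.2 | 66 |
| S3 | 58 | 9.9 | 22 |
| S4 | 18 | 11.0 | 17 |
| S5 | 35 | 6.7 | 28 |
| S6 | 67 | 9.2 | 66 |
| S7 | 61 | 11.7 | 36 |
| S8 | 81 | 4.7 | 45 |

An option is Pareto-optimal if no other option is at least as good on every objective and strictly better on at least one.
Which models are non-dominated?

S1: dominated by S2 (price 51≤64, 0-60 4.2≤7.9, cargo 66≥40).
S2: not dominated (best 0-60).
S3: dominated by S2 (price 51≤58, 0-60 4.2≤9.9, cargo 66≥22).
S4: not dominated (best price).
S5: not dominated.
S6: dominated by S2 (price 51≤67, 0-60 4.2≤9.2, cargo 66≥66).
S7: dominated by S2 (price 51≤61, 0-60 4.2≤11.7, cargo 66≥36).
S8: dominated by S2 (price 51≤81, 0-60 4.2≤4.7, cargo 66≥45).

S2, S4, S5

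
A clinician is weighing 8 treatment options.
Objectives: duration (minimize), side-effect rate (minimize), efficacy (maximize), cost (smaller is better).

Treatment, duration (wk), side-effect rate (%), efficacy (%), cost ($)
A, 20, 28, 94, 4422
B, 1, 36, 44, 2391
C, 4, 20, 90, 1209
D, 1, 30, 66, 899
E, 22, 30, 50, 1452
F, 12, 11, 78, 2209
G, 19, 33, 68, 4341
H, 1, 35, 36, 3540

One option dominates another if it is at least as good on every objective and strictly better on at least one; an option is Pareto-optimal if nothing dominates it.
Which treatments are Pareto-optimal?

A, C, D, F

A: not dominated (best efficacy).
B: dominated by D (duration 1≤1, side-effect rate 30≤36, efficacy 66≥44, cost 899≤2391).
C: not dominated.
D: not dominated (best cost).
E: dominated by C (duration 4≤22, side-effect rate 20≤30, efficacy 90≥50, cost 1209≤1452).
F: not dominated (best side-effect rate).
G: dominated by C (duration 4≤19, side-effect rate 20≤33, efficacy 90≥68, cost 1209≤4341).
H: dominated by D (duration 1≤1, side-effect rate 30≤35, efficacy 66≥36, cost 899≤3540).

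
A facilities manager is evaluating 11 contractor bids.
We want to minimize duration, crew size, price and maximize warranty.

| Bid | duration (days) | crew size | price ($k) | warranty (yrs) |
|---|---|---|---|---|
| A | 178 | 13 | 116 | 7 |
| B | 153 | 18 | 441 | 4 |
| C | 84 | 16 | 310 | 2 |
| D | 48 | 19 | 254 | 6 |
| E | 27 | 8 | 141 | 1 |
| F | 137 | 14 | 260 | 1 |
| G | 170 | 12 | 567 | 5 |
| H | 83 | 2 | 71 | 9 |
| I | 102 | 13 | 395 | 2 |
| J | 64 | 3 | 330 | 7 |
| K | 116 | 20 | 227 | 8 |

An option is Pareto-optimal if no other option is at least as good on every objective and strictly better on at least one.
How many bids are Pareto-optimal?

A: dominated by H (duration 83≤178, crew size 2≤13, price 71≤116, warranty 9≥7).
B: dominated by H (duration 83≤153, crew size 2≤18, price 71≤441, warranty 9≥4).
C: dominated by H (duration 83≤84, crew size 2≤16, price 71≤310, warranty 9≥2).
D: not dominated.
E: not dominated (best duration).
F: dominated by E (duration 27≤137, crew size 8≤14, price 141≤260, warranty 1≥1).
G: dominated by H (duration 83≤170, crew size 2≤12, price 71≤567, warranty 9≥5).
H: not dominated (best crew size).
I: dominated by H (duration 83≤102, crew size 2≤13, price 71≤395, warranty 9≥2).
J: not dominated.
K: dominated by H (duration 83≤116, crew size 2≤20, price 71≤227, warranty 9≥8).
Pareto-optimal: D, E, H, J → 4.

4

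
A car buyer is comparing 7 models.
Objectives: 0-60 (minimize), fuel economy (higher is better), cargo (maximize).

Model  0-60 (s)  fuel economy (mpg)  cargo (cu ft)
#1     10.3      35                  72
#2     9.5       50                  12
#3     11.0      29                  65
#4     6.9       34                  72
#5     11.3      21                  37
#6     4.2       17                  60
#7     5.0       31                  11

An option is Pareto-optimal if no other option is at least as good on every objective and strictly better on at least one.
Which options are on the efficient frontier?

#1, #2, #4, #6, #7

#1: not dominated.
#2: not dominated (best fuel economy).
#3: dominated by #1 (0-60 10.3≤11.0, fuel economy 35≥29, cargo 72≥65).
#4: not dominated.
#5: dominated by #1 (0-60 10.3≤11.3, fuel economy 35≥21, cargo 72≥37).
#6: not dominated (best 0-60).
#7: not dominated.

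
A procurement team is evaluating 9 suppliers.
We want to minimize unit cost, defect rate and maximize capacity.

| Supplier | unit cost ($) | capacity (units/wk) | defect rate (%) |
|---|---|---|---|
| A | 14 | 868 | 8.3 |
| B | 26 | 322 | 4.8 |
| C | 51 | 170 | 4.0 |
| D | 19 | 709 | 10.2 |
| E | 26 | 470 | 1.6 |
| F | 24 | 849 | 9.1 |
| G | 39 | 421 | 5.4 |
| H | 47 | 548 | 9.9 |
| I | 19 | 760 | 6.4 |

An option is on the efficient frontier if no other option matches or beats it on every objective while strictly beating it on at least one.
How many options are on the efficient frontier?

3

A: not dominated (best unit cost).
B: dominated by E (unit cost 26≤26, capacity 470≥322, defect rate 1.6≤4.8).
C: dominated by E (unit cost 26≤51, capacity 470≥170, defect rate 1.6≤4.0).
D: dominated by A (unit cost 14≤19, capacity 868≥709, defect rate 8.3≤10.2).
E: not dominated (best defect rate).
F: dominated by A (unit cost 14≤24, capacity 868≥849, defect rate 8.3≤9.1).
G: dominated by E (unit cost 26≤39, capacity 470≥421, defect rate 1.6≤5.4).
H: dominated by A (unit cost 14≤47, capacity 868≥548, defect rate 8.3≤9.9).
I: not dominated.
Pareto-optimal: A, E, I → 3.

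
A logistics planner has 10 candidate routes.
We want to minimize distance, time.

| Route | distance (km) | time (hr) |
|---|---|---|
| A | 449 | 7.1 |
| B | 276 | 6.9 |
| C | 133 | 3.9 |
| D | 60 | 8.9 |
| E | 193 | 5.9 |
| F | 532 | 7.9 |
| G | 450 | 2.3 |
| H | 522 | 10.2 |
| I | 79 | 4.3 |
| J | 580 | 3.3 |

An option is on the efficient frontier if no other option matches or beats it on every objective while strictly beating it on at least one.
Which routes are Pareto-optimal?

C, D, G, I

A: dominated by B (distance 276≤449, time 6.9≤7.1).
B: dominated by C (distance 133≤276, time 3.9≤6.9).
C: not dominated.
D: not dominated (best distance).
E: dominated by C (distance 133≤193, time 3.9≤5.9).
F: dominated by A (distance 449≤532, time 7.1≤7.9).
G: not dominated (best time).
H: dominated by A (distance 449≤522, time 7.1≤10.2).
I: not dominated.
J: dominated by G (distance 450≤580, time 2.3≤3.3).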